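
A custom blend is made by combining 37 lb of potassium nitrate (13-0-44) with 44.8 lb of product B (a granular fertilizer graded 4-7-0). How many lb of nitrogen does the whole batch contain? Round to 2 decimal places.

N mass = 13%×37 + 4%×44.8 = 6.602 lb.

6.60 lb N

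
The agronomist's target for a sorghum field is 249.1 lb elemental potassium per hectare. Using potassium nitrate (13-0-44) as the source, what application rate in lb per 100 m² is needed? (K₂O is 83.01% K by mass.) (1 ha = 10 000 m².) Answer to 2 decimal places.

6.82 lb of product per hundred sq m

As K₂O: 249.1 / 0.8301 = 300.084 lb per hectare.
Product per hectare = 300.084 / 44% = 682.01 lb.
Convert to per 100 m²: 682.01 × 0.01 = 6.8201 lb.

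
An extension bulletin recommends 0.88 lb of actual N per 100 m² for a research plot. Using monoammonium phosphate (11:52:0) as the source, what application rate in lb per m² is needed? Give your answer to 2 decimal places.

0.08 lb of product per sq m

Product per 100 m² = 0.88 / 11% = 8 lb.
Convert to per m²: 8 × 0.01 = 0.08 lb.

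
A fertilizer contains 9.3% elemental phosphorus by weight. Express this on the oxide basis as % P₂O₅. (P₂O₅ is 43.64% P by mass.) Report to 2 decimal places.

21.31% P₂O₅

%P₂O₅ = 9.3 / 0.4364 = 21.3107%.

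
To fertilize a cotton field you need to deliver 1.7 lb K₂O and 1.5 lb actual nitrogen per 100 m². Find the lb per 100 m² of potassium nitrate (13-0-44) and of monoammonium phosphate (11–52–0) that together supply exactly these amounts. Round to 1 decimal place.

With a, b = lb per 100 m² of potassium nitrate and monoammonium phosphate:
K₂O: 0.44·a + 0·b = 1.7
N: 0.13·a + 0.11·b = 1.5
Eliminate a: (row1) − 0.44/0.13·(row2) → -0.372308·b = -3.37692, so b = 9.07025.
Back-substitute: a = (1.7 − 0·9.07025) / 0.44 = 3.86364.

3.9 lb potassium nitrate, 9.1 lb monoammonium phosphate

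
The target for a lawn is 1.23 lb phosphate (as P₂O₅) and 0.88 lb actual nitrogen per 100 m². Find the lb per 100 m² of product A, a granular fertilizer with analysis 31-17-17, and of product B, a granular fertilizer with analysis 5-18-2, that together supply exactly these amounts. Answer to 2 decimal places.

Per-100 m² balance (a = product A, b = product B):
P₂O₅: 0.17·a + 0.18·b = 1.23
N: 0.31·a + 0.05·b = 0.88
Eliminate b: (row1) − 0.18/0.05·(row2) → -0.946·a = -1.938, so a = 2.04863.
Then b = (0.88 − 0.31·2.04863) / 0.05 = 4.89852.

2.05 lb product A, 4.90 lb product B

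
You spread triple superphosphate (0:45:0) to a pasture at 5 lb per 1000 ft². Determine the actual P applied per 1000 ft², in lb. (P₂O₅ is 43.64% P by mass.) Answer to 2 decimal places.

P₂O₅ per 1000 ft² = 5 × 45% = 2.25 lb.
Elemental P = 2.25 × 0.4364 = 0.9819 lb per 1000 ft².

0.98 lb P per thousand sq ft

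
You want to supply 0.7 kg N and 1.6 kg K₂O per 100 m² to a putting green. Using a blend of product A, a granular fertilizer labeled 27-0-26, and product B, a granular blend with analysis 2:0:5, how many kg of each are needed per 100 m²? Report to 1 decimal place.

Let a = kg of product A, b = kg of product B (per 100 m²).
N: 0.27·a + 0.02·b = 0.7
K₂O: 0.26·a + 0.05·b = 1.6
From row1: a = (0.7 − 0.02·b) / 0.27.
Into row2: 0.26·(0.7 − 0.02·b)/0.27 + 0.05·b = 1.6 → b = 30.1205, a = 0.361446.

0.4 kg product A, 30.1 kg product B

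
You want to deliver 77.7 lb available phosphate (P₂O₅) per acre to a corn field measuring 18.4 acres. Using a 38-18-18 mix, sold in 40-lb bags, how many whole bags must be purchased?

Product per acre = 77.7 / 18% = 431.667 lb.
Total product = 431.667 × 18.4 = 7942.67 lb.
Bags = ⌈7942.67 / 40⌉ = 199.

199 bags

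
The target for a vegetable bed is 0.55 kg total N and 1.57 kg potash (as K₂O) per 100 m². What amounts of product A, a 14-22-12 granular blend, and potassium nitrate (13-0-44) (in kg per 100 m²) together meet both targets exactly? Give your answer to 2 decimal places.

0.82 kg product A, 3.34 kg potassium nitrate

Per-100 m² balance (a = product A, b = potassium nitrate):
N: 0.14·a + 0.13·b = 0.55
K₂O: 0.12·a + 0.44·b = 1.57
Solving simultaneously: a = 0.823913, b = 3.34348.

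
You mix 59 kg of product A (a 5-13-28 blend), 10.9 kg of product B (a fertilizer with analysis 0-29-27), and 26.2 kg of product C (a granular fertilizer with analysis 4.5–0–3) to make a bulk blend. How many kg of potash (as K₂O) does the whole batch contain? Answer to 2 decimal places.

K₂O mass = 28%×59 + 27%×10.9 + 3%×26.2 = 20.249 kg.

20.25 kg K₂O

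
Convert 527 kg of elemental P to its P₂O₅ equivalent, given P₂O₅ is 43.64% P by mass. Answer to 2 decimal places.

P₂O₅ = 527 / 0.4364 = 1207.608 kg.

1207.61 kg P₂O₅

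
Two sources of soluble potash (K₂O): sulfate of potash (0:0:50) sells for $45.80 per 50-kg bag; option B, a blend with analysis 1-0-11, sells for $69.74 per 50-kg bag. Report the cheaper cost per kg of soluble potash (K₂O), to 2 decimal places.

$1.83 per kg K₂O (sulfate of potash)

sulfate of potash: K₂O per bag = 50 × 50% = 25 kg; cost = 45.80 / 25 = $1.8320/kg K₂O.
option B: K₂O per bag = 50 × 11% = 5.5 kg; cost = 69.74 / 5.5 = $12.6800/kg K₂O.
sulfate of potash is cheaper.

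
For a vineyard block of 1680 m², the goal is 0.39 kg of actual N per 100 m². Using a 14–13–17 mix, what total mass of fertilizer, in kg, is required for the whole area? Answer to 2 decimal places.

46.80 kg

Product per 100 m² = 0.39 / 14% = 2.78571 kg.
Total product = 2.78571 × 1680 / 100 = 46.8 kg.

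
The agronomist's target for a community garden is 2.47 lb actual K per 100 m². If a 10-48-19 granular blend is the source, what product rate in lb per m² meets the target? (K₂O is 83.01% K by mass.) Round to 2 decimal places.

As K₂O: 2.47 / 0.8301 = 2.97555 lb per 100 m².
Product per 100 m² = 2.97555 / 19% = 15.6608 lb.
Convert to per m²: 15.6608 × 0.01 = 0.156608 lb.

0.16 lb of product per sq m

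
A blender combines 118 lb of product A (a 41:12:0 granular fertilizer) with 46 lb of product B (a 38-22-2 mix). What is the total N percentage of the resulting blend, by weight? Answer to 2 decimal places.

Total mass = 118 + 46 = 164 lb.
N mass = 41%×118 + 38%×46 = 65.86 lb.
% N = 65.86 / 164 = 40.1585%.

40.16% N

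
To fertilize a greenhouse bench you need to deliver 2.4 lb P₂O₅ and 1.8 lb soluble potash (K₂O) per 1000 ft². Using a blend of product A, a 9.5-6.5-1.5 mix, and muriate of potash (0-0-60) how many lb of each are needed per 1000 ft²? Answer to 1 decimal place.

With a, b = lb per 1000 ft² of product A and muriate of potash:
P₂O₅: 0.065·a + 0·b = 2.4
K₂O: 0.015·a + 0.6·b = 1.8
From row1: a = (2.4 − 0·b) / 0.065.
Into row2: 0.015·(2.4 − 0·b)/0.065 + 0.6·b = 1.8 → b = 2.07692, a = 36.9231.

36.9 lb product A, 2.1 lb muriate of potash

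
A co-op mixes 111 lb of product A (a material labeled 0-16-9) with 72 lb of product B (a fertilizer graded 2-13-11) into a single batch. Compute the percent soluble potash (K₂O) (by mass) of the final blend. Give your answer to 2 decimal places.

9.79% K₂O

Total mass = 111 + 72 = 183 lb.
K₂O mass = 9%×111 + 11%×72 = 17.91 lb.
% K₂O = 17.91 / 183 = 9.78689%.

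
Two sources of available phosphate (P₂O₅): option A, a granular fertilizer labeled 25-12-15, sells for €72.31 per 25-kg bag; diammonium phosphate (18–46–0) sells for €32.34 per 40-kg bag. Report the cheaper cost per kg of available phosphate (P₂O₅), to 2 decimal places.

€1.76 per kg P₂O₅ (diammonium phosphate)

option A: P₂O₅ per bag = 25 × 12% = 3 kg; cost = 72.31 / 3 = €24.1033/kg P₂O₅.
diammonium phosphate: P₂O₅ per bag = 40 × 46% = 18.4 kg; cost = 32.34 / 18.4 = €1.7576/kg P₂O₅.
diammonium phosphate is cheaper.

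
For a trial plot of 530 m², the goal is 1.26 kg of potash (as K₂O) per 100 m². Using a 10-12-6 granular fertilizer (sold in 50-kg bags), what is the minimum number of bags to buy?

3 bags

Product per 100 m² = 1.26 / 6% = 21 kg.
Total product = 21 × 530 / 100 = 111.3 kg.
Bags = ⌈111.3 / 50⌉ = 3.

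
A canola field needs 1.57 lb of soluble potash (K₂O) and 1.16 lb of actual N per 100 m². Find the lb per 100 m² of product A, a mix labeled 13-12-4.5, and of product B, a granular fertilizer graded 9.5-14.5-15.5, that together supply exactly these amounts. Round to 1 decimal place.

Let a = lb of product A, b = lb of product B (per 100 m²).
K₂O: 0.045·a + 0.155·b = 1.57
N: 0.13·a + 0.095·b = 1.16
Eliminate a: (row1) − 0.045/0.13·(row2) → 0.122115·b = 1.16846, so b = 9.5685.
Back-substitute: a = (1.57 − 0.155·9.5685) / 0.045 = 1.93071.

1.9 lb product A, 9.6 lb product B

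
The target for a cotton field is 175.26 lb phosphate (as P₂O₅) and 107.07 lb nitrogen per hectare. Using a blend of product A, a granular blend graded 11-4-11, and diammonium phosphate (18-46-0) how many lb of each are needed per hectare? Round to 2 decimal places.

Let a = lb of product A, b = lb of diammonium phosphate (per hectare).
P₂O₅: 0.04·a + 0.46·b = 175.26
N: 0.11·a + 0.18·b = 107.07
Eliminate b: (row1) − 0.46/0.18·(row2) → -0.241111·a = -98.3633, so a = 407.959.
Then b = (107.07 − 0.11·407.959) / 0.18 = 345.525.

407.96 lb product A, 345.53 lb diammonium phosphate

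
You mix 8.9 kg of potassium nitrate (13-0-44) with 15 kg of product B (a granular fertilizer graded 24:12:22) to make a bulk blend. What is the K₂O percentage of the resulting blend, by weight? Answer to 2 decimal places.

30.19% K₂O

Total mass = 8.9 + 15 = 23.9 kg.
K₂O mass = 44%×8.9 + 22%×15 = 7.216 kg.
% K₂O = 7.216 / 23.9 = 30.1925%.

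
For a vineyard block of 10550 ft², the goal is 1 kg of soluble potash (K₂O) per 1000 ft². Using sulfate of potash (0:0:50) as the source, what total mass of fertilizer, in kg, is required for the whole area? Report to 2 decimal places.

21.10 kg

Product per 1000 ft² = 1 / 50% = 2 kg.
Total product = 2 × 10550 / 1000 = 21.1 kg.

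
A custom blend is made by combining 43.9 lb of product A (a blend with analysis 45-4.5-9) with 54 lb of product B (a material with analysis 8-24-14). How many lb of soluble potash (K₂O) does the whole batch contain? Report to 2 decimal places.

11.51 lb K₂O

K₂O mass = 9%×43.9 + 14%×54 = 11.511 lb.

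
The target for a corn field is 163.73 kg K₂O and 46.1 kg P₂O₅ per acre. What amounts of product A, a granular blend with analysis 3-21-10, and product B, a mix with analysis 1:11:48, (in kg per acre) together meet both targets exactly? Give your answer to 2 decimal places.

Per-acre balance (a = product A, b = product B):
K₂O: 0.1·a + 0.48·b = 163.73
P₂O₅: 0.21·a + 0.11·b = 46.1
Solving simultaneously: a = 45.8541, b = 331.551.

45.85 kg product A, 331.55 kg product B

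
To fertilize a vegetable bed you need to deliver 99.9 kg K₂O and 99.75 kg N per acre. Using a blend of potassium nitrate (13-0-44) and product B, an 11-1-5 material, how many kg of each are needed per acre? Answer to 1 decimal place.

With a, b = kg per acre of potassium nitrate and product B:
K₂O: 0.44·a + 0.05·b = 99.9
N: 0.13·a + 0.11·b = 99.75
Solving simultaneously: a = 143.234, b = 737.542.

143.2 kg potassium nitrate, 737.5 kg product B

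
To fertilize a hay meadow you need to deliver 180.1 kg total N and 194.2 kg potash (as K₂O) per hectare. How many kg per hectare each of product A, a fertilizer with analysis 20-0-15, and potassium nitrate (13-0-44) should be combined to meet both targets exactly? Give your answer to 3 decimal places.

Per-hectare balance (a = product A, b = potassium nitrate):
N: 0.2·a + 0.13·b = 180.1
K₂O: 0.15·a + 0.44·b = 194.2
Eliminate b: (row1) − 0.13/0.44·(row2) → 0.155682·a = 122.723, so a = 788.29197.
Then b = (194.2 − 0.15·788.29197) / 0.44 = 172.6277.

788.292 kg product A, 172.628 kg potassium nitrate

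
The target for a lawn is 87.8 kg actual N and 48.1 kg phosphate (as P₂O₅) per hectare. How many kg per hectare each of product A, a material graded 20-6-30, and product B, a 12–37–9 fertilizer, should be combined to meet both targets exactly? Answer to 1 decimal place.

Per-hectare balance (a = product A, b = product B):
N: 0.2·a + 0.12·b = 87.8
P₂O₅: 0.06·a + 0.37·b = 48.1
Solving simultaneously: a = 399.91, b = 65.1497.

399.9 kg product A, 65.1 kg product B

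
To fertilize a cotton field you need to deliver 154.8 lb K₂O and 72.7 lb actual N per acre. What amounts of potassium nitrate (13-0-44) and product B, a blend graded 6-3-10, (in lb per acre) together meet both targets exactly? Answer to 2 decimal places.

Per-acre balance (a = potassium nitrate, b = product B):
K₂O: 0.44·a + 0.1·b = 154.8
N: 0.13·a + 0.06·b = 72.7
Eliminate a: (row1) − 0.44/0.13·(row2) → -0.103077·b = -91.2615, so b = 885.373.
Back-substitute: a = (154.8 − 0.1·885.373) / 0.44 = 150.597.

150.60 lb potassium nitrate, 885.37 lb product B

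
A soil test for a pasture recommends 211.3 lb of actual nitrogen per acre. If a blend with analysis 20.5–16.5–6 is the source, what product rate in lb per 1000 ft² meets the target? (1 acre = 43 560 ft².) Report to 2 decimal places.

Product per acre = 211.3 / 20.5% = 1030.73 lb.
Convert to per 1000 ft²: 1030.73 × 0.0229568 = 23.6623 lb.

23.66 lb of product per thousand sq ft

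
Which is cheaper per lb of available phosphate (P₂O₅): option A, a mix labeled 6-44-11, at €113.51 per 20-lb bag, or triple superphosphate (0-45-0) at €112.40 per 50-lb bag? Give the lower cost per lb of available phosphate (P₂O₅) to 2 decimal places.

option A: P₂O₅ per bag = 20 × 44% = 8.8 lb; cost = 113.51 / 8.8 = €12.8989/lb P₂O₅.
triple superphosphate: P₂O₅ per bag = 50 × 45% = 22.5 lb; cost = 112.40 / 22.5 = €4.9956/lb P₂O₅.
triple superphosphate is cheaper.

€5.00 per lb P₂O₅ (triple superphosphate)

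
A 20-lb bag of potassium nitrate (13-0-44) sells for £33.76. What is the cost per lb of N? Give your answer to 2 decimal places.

N in bag = 20 × 13% = 2.6 lb.
Cost per lb N = £33.76 / 2.6 = £12.9846.

£12.98 per lb N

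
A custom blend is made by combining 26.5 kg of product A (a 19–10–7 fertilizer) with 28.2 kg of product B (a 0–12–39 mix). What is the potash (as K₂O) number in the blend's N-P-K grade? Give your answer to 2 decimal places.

Total mass = 26.5 + 28.2 = 54.7 kg.
K₂O mass = 7%×26.5 + 39%×28.2 = 12.853 kg.
% K₂O = 12.853 / 54.7 = 23.4973%.

23.50% K₂O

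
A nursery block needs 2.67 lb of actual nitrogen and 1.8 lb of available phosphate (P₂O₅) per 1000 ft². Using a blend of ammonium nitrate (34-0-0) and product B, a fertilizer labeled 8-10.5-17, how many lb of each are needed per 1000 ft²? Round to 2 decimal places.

3.82 lb ammonium nitrate, 17.14 lb product B

With a, b = lb per 1000 ft² of ammonium nitrate and product B:
N: 0.34·a + 0.08·b = 2.67
P₂O₅: 0·a + 0.105·b = 1.8
Solving simultaneously: a = 3.81933, b = 17.1429.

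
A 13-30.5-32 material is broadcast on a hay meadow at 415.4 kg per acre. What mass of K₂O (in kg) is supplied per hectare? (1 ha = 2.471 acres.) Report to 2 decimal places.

K₂O per acre = 415.4 × 32% = 132.928 kg.
Convert to per hectare: 132.928 × 2.471 = 328.465 kg.

328.47 kg K₂O per hectare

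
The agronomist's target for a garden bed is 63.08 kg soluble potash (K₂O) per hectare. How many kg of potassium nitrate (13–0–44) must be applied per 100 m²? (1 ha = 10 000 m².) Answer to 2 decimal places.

Product per hectare = 63.08 / 44% = 143.364 kg.
Convert to per 100 m²: 143.364 × 0.01 = 1.43364 kg.

1.43 kg of product per hundred sq m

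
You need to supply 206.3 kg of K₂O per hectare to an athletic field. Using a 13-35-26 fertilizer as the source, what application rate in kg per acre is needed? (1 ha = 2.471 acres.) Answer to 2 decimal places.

Product per hectare = 206.3 / 26% = 793.462 kg.
Convert to per acre: 793.462 × 0.404694 = 321.109 kg.

321.11 kg of product per acre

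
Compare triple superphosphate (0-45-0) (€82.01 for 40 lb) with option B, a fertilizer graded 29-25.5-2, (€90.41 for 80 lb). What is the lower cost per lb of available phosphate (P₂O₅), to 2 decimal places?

triple superphosphate: P₂O₅ per bag = 40 × 45% = 18 lb; cost = 82.01 / 18 = €4.5561/lb P₂O₅.
option B: P₂O₅ per bag = 80 × 25.5% = 20.4 lb; cost = 90.41 / 20.4 = €4.4319/lb P₂O₅.
option B is cheaper.

€4.43 per lb P₂O₅ (option B)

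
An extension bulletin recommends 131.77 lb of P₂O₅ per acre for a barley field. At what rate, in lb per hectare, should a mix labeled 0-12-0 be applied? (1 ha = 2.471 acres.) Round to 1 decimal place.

2713.4 lb of product per hectare

Product per acre = 131.77 / 12% = 1098.08 lb.
Convert to per hectare: 1098.08 × 2.471 = 2713.36 lb.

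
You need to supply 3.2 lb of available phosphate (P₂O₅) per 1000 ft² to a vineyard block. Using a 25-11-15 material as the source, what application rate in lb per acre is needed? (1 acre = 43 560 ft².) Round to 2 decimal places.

1267.20 lb of product per acre

Product per 1000 ft² = 3.2 / 11% = 29.0909 lb.
Convert to per acre: 29.0909 × 43.56 = 1267.2 lb.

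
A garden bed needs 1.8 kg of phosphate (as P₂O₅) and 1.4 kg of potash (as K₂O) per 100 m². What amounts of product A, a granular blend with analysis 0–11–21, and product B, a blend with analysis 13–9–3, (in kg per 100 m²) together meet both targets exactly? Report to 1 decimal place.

With a, b = kg per 100 m² of product A and product B:
P₂O₅: 0.11·a + 0.09·b = 1.8
K₂O: 0.21·a + 0.03·b = 1.4
Eliminate a: (row1) − 0.11/0.21·(row2) → 0.0742857·b = 1.06667, so b = 14.359.
Back-substitute: a = (1.8 − 0.09·14.359) / 0.11 = 4.61538.

4.6 kg product A, 14.4 kg product B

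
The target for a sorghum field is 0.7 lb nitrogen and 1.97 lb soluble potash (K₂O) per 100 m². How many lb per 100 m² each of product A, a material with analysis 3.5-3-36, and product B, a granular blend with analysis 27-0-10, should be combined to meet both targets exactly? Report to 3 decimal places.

With a, b = lb per 100 m² of product A and product B:
N: 0.035·a + 0.27·b = 0.7
K₂O: 0.36·a + 0.1·b = 1.97
Eliminate b: (row1) − 0.27/0.1·(row2) → -0.937·a = -4.619, so a = 4.92956.
Then b = (1.97 − 0.36·4.92956) / 0.1 = 1.95358.

4.930 lb product A, 1.954 lb product B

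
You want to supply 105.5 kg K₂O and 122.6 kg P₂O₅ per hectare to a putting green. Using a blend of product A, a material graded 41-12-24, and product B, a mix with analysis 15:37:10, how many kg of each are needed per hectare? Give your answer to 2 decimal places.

348.63 kg product A, 218.28 kg product B

Per-hectare balance (a = product A, b = product B):
K₂O: 0.24·a + 0.1·b = 105.5
P₂O₅: 0.12·a + 0.37·b = 122.6
Solving simultaneously: a = 348.633, b = 218.281.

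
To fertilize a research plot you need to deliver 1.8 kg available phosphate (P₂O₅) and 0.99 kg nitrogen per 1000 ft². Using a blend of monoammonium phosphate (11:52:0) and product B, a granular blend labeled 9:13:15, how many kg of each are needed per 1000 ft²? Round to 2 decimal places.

With a, b = kg per 1000 ft² of monoammonium phosphate and product B:
P₂O₅: 0.52·a + 0.13·b = 1.8
N: 0.11·a + 0.09·b = 0.99
Solving simultaneously: a = 1.02462, b = 9.74769.

1.02 kg monoammonium phosphate, 9.75 kg product B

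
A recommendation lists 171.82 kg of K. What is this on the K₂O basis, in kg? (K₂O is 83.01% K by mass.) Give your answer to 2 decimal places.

K₂O = 171.82 / 0.8301 = 206.987 kg.

206.99 kg K₂O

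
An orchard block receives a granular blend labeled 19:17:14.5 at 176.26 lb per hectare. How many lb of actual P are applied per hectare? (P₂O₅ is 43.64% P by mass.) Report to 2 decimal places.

P₂O₅ per hectare = 176.26 × 17% = 29.9642 lb.
Elemental P = 29.9642 × 0.4364 = 13.0764 lb per hectare.

13.08 lb P per hectare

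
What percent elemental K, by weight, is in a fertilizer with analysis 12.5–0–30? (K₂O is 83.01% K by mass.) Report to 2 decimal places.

%K = 30 × 0.8301 = 24.903%.

24.90% K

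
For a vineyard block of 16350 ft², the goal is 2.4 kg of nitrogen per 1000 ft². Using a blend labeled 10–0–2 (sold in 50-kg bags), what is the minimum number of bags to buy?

8 bags

Product per 1000 ft² = 2.4 / 10% = 24 kg.
Total product = 24 × 16350 / 1000 = 392.4 kg.
Bags = ⌈392.4 / 50⌉ = 8.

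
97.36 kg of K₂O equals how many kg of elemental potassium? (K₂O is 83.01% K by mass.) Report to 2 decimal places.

K = 97.36 × 0.8301 = 80.8185 kg.

80.82 kg K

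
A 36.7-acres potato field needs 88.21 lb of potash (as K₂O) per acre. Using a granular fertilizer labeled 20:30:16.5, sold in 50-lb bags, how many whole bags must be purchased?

Product per acre = 88.21 / 16.5% = 534.606 lb.
Total product = 534.606 × 36.7 = 19620 lb.
Bags = ⌈19620 / 50⌉ = 393.

393 bags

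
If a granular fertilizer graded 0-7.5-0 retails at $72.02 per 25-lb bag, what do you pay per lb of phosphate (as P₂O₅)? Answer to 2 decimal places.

$38.41 per lb P₂O₅

P₂O₅ in bag = 25 × 7.5% = 1.875 lb.
Cost per lb P₂O₅ = $72.02 / 1.875 = $38.4107.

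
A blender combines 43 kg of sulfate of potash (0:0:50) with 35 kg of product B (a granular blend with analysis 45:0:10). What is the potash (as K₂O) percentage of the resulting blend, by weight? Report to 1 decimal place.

Total mass = 43 + 35 = 78 kg.
K₂O mass = 50%×43 + 10%×35 = 25 kg.
% K₂O = 25 / 78 = 32.0513%.

32.1% K₂O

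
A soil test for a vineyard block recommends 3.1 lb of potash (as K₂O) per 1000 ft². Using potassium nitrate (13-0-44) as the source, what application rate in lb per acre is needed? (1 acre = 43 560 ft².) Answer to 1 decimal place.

306.9 lb of product per acre

Product per 1000 ft² = 3.1 / 44% = 7.04545 lb.
Convert to per acre: 7.04545 × 43.56 = 306.9 lb.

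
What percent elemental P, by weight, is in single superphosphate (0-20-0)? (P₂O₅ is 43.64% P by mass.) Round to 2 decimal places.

8.73% P

%P = 20 × 0.4364 = 8.728%.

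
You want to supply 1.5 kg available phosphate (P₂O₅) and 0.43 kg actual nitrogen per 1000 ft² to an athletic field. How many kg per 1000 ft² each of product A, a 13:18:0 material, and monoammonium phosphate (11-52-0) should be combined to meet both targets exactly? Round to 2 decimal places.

Per-1000 ft² balance (a = product A, b = monoammonium phosphate):
P₂O₅: 0.18·a + 0.52·b = 1.5
N: 0.13·a + 0.11·b = 0.43
Solving simultaneously: a = 1.22594, b = 2.46025.

1.23 kg product A, 2.46 kg monoammonium phosphate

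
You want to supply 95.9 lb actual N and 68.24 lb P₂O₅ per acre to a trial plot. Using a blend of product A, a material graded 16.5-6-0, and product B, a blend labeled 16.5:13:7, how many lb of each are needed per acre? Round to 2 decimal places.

104.54 lb product A, 476.68 lb product B

With a, b = lb per acre of product A and product B:
N: 0.165·a + 0.165·b = 95.9
P₂O₅: 0.06·a + 0.13·b = 68.24
From row1: a = (95.9 − 0.165·b) / 0.165.
Into row2: 0.06·(95.9 − 0.165·b)/0.165 + 0.13·b = 68.24 → b = 476.675, a = 104.537.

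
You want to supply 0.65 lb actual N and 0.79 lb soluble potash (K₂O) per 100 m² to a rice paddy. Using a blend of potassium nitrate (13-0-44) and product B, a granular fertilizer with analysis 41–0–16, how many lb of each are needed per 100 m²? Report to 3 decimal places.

Per-100 m² balance (a = potassium nitrate, b = product B):
N: 0.13·a + 0.41·b = 0.65
K₂O: 0.44·a + 0.16·b = 0.79
Eliminate a: (row1) − 0.13/0.44·(row2) → 0.362727·b = 0.416591, so b = 1.148496.
Back-substitute: a = (0.65 − 0.41·1.148496) / 0.13 = 1.37782.

1.378 lb potassium nitrate, 1.148 lb product B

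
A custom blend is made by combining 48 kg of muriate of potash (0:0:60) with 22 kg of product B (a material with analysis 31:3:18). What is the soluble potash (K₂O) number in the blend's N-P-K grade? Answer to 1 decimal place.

Total mass = 48 + 22 = 70 kg.
K₂O mass = 60%×48 + 18%×22 = 32.76 kg.
% K₂O = 32.76 / 70 = 46.8%.

46.8% K₂O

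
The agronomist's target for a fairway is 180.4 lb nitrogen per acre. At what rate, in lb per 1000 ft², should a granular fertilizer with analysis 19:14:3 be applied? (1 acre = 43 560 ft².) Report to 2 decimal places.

Product per acre = 180.4 / 19% = 949.474 lb.
Convert to per 1000 ft²: 949.474 × 0.0229568 = 21.7969 lb.

21.80 lb of product per thousand sq ft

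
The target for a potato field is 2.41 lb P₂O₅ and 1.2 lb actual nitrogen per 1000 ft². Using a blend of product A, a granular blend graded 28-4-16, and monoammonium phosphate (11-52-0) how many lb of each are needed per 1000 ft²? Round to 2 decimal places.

Let a = lb of product A, b = lb of monoammonium phosphate (per 1000 ft²).
P₂O₅: 0.04·a + 0.52·b = 2.41
N: 0.28·a + 0.11·b = 1.2
Eliminate a: (row1) − 0.04/0.28·(row2) → 0.504286·b = 2.23857, so b = 4.43909.
Back-substitute: a = (2.41 − 0.52·4.43909) / 0.04 = 2.54178.

2.54 lb product A, 4.44 lb monoammonium phosphate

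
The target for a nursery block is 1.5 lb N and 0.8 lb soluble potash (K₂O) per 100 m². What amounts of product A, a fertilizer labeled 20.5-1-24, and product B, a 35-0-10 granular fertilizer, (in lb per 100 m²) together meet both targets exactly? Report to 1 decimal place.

2.0 lb product A, 3.1 lb product B

Per-100 m² balance (a = product A, b = product B):
N: 0.205·a + 0.35·b = 1.5
K₂O: 0.24·a + 0.1·b = 0.8
From row1: a = (1.5 − 0.35·b) / 0.205.
Into row2: 0.24·(1.5 − 0.35·b)/0.205 + 0.1·b = 0.8 → b = 3.08661, a = 2.04724.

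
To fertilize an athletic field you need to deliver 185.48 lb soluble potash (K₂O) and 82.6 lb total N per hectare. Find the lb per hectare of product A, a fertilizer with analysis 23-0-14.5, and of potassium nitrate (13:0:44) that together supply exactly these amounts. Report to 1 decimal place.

148.5 lb product A, 372.6 lb potassium nitrate

With a, b = lb per hectare of product A and potassium nitrate:
K₂O: 0.145·a + 0.44·b = 185.48
N: 0.23·a + 0.13·b = 82.6
Eliminate b: (row1) − 0.44/0.13·(row2) → -0.633462·a = -94.0892, so a = 148.532.
Then b = (82.6 − 0.23·148.532) / 0.13 = 372.597.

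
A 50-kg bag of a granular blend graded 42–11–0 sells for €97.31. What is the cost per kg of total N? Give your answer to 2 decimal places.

€4.63 per kg N

N in bag = 50 × 42% = 21 kg.
Cost per kg N = €97.31 / 21 = €4.6338.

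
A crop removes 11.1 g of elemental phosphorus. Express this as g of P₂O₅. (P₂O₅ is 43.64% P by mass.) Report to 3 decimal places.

P₂O₅ = 11.1 / 0.4364 = 25.4354 g.

25.435 g P₂O₅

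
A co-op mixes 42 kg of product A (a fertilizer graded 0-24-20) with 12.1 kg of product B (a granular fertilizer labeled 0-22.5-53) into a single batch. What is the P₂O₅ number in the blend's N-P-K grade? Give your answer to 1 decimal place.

Total mass = 42 + 12.1 = 54.1 kg.
P₂O₅ mass = 24%×42 + 22.5%×12.1 = 12.8025 kg.
% P₂O₅ = 12.8025 / 54.1 = 23.6645%.

23.7% P₂O₅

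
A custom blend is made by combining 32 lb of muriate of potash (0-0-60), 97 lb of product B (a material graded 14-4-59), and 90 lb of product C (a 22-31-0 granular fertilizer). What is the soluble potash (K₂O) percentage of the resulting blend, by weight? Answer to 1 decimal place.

34.9% K₂O

Total mass = 32 + 97 + 90 = 219 lb.
K₂O mass = 60%×32 + 59%×97 + 0%×90 = 76.43 lb.
% K₂O = 76.43 / 219 = 34.8995%.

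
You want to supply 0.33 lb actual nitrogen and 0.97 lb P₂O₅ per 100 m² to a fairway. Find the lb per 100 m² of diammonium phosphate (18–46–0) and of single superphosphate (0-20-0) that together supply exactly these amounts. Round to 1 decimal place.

1.8 lb diammonium phosphate, 0.6 lb single superphosphate

Let a = lb of diammonium phosphate, b = lb of single superphosphate (per 100 m²).
N: 0.18·a + 0·b = 0.33
P₂O₅: 0.46·a + 0.2·b = 0.97
Solving simultaneously: a = 1.83333, b = 0.633333.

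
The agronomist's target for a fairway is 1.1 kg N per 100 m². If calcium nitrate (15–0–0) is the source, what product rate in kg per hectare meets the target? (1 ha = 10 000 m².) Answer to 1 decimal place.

733.3 kg of product per hectare

Product per 100 m² = 1.1 / 15% = 7.33333 kg.
Convert to per hectare: 7.33333 × 100 = 733.333 kg.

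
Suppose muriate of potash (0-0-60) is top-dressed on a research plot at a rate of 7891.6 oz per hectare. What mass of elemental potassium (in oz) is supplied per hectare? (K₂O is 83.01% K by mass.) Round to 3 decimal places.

3930.490 oz K per hectare

K₂O per hectare = 7891.6 × 60% = 4734.96 oz.
Elemental K = 4734.96 × 0.8301 = 3930.4903 oz per hectare.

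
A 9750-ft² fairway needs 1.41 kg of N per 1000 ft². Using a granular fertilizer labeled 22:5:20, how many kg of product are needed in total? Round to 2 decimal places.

Product per 1000 ft² = 1.41 / 22% = 6.40909 kg.
Total product = 6.40909 × 9750 / 1000 = 62.4886 kg.

62.49 kg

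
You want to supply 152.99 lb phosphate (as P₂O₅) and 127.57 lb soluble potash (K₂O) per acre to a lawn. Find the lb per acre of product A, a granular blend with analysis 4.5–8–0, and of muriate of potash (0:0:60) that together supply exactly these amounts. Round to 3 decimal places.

1912.375 lb product A, 212.617 lb muriate of potash

Let a = lb of product A, b = lb of muriate of potash (per acre).
P₂O₅: 0.08·a + 0·b = 152.99
K₂O: 0·a + 0.6·b = 127.57
Solving simultaneously: a = 1912.375, b = 212.6167.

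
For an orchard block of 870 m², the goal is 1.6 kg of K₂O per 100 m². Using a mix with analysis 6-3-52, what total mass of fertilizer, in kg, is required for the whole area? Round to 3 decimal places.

Product per 100 m² = 1.6 / 52% = 3.07692 kg.
Total product = 3.07692 × 870 / 100 = 26.7692 kg.

26.769 kg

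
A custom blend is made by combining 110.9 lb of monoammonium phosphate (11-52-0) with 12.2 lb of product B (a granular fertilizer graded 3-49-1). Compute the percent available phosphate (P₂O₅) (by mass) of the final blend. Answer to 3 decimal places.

Total mass = 110.9 + 12.2 = 123.1 lb.
P₂O₅ mass = 52%×110.9 + 49%×12.2 = 63.646 lb.
% P₂O₅ = 63.646 / 123.1 = 51.7027%.

51.703% P₂O₅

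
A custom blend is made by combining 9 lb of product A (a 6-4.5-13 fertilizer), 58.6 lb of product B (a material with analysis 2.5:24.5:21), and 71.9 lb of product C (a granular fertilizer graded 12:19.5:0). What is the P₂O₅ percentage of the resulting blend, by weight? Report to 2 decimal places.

20.63% P₂O₅

Total mass = 9 + 58.6 + 71.9 = 139.5 lb.
P₂O₅ mass = 4.5%×9 + 24.5%×58.6 + 19.5%×71.9 = 28.7825 lb.
% P₂O₅ = 28.7825 / 139.5 = 20.6326%.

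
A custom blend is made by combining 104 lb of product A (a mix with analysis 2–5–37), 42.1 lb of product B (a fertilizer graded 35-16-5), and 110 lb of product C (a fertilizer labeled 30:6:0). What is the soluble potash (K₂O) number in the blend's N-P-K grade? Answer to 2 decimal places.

15.85% K₂O

Total mass = 104 + 42.1 + 110 = 256.1 lb.
K₂O mass = 37%×104 + 5%×42.1 + 0%×110 = 40.585 lb.
% K₂O = 40.585 / 256.1 = 15.8473%.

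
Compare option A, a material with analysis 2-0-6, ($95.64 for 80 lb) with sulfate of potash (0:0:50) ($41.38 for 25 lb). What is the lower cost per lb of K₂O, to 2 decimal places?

option A: K₂O per bag = 80 × 6% = 4.8 lb; cost = 95.64 / 4.8 = $19.9250/lb K₂O.
sulfate of potash: K₂O per bag = 25 × 50% = 12.5 lb; cost = 41.38 / 12.5 = $3.3104/lb K₂O.
sulfate of potash is cheaper.

$3.31 per lb K₂O (sulfate of potash)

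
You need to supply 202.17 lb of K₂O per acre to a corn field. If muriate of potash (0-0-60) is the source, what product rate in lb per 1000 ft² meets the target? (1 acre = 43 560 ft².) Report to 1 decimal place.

Product per acre = 202.17 / 60% = 336.95 lb.
Convert to per 1000 ft²: 336.95 × 0.0229568 = 7.73531 lb.

7.7 lb of product per thousand sq ft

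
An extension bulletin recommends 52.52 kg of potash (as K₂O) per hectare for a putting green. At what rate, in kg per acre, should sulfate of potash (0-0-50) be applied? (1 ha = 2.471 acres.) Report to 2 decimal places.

Product per hectare = 52.52 / 50% = 105.04 kg.
Convert to per acre: 105.04 × 0.404694 = 42.5091 kg.

42.51 kg of product per acre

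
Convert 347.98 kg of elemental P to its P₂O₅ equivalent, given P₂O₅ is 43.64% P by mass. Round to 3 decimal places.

797.388 kg P₂O₅

P₂O₅ = 347.98 / 0.4364 = 797.3877 kg.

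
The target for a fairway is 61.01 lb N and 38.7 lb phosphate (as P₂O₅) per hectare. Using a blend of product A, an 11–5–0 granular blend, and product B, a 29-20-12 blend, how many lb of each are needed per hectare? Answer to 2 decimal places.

Let a = lb of product A, b = lb of product B (per hectare).
N: 0.11·a + 0.29·b = 61.01
P₂O₅: 0.05·a + 0.2·b = 38.7
From row1: a = (61.01 − 0.29·b) / 0.11.
Into row2: 0.05·(61.01 − 0.29·b)/0.11 + 0.2·b = 38.7 → b = 160.867, a = 130.533.

130.53 lb product A, 160.87 lb product B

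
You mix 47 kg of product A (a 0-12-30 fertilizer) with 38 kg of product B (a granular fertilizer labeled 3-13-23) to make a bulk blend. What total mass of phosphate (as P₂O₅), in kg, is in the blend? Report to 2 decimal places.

P₂O₅ mass = 12%×47 + 13%×38 = 10.58 kg.

10.58 kg P₂O₅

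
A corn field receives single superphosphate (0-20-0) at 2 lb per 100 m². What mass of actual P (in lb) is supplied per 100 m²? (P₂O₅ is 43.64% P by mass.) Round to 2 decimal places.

0.17 lb P per hundred sq m

P₂O₅ per 100 m² = 2 × 20% = 0.4 lb.
Elemental P = 0.4 × 0.4364 = 0.17456 lb per 100 m².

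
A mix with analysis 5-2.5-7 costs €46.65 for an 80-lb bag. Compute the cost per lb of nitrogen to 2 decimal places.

N in bag = 80 × 5% = 4 lb.
Cost per lb N = €46.65 / 4 = €11.6625.

€11.66 per lb N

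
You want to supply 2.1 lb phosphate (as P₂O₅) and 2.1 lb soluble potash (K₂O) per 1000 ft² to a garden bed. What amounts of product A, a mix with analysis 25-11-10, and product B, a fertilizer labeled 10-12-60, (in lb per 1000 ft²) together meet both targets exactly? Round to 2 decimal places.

With a, b = lb per 1000 ft² of product A and product B:
P₂O₅: 0.11·a + 0.12·b = 2.1
K₂O: 0.1·a + 0.6·b = 2.1
Eliminate a: (row1) − 0.11/0.1·(row2) → -0.54·b = -0.21, so b = 0.388889.
Back-substitute: a = (2.1 − 0.12·0.388889) / 0.11 = 18.6667.

18.67 lb product A, 0.39 lb product B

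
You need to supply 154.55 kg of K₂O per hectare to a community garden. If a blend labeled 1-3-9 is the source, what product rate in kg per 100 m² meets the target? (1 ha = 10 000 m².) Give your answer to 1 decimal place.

Product per hectare = 154.55 / 9% = 1717.22 kg.
Convert to per 100 m²: 1717.22 × 0.01 = 17.1722 kg.

17.2 kg of product per hundred sq m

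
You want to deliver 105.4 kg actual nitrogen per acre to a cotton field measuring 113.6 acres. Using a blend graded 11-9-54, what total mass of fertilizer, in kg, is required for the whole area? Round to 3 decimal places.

Product per acre = 105.4 / 11% = 958.182 kg.
Total product = 958.182 × 113.6 = 108849.4545 kg.

108849.455 kg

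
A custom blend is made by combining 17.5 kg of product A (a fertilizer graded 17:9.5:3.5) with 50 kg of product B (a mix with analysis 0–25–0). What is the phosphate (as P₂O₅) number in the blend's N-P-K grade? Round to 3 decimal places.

Total mass = 17.5 + 50 = 67.5 kg.
P₂O₅ mass = 9.5%×17.5 + 25%×50 = 14.1625 kg.
% P₂O₅ = 14.1625 / 67.5 = 20.98148%.

20.981% P₂O₅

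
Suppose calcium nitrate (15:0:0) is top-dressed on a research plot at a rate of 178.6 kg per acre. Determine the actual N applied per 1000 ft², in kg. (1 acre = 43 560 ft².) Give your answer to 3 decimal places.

0.615 kg N per thousand sq ft

nitrogen per acre = 178.6 × 15% = 26.79 kg.
Convert to per 1000 ft²: 26.79 × 0.0229568 = 0.615014 kg.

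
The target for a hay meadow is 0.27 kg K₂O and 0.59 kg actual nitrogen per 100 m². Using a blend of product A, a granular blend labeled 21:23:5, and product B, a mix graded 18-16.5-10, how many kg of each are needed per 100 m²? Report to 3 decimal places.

0.867 kg product A, 2.267 kg product B

Per-100 m² balance (a = product A, b = product B):
K₂O: 0.05·a + 0.1·b = 0.27
N: 0.21·a + 0.18·b = 0.59
Solving simultaneously: a = 0.866667, b = 2.26667.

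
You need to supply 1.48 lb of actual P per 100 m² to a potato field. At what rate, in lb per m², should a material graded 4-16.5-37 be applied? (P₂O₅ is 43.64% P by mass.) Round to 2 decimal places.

0.21 lb of product per sq m

As P₂O₅: 1.48 / 0.4364 = 3.39138 lb per 100 m².
Product per 100 m² = 3.39138 / 16.5% = 20.5538 lb.
Convert to per m²: 20.5538 × 0.01 = 0.205538 lb.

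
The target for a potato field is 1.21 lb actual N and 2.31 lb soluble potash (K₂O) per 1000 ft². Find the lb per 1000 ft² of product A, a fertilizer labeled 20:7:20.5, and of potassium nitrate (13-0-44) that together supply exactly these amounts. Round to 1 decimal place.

With a, b = lb per 1000 ft² of product A and potassium nitrate:
N: 0.2·a + 0.13·b = 1.21
K₂O: 0.205·a + 0.44·b = 2.31
Solving simultaneously: a = 3.78321, b = 3.48737.

3.8 lb product A, 3.5 lb potassium nitrate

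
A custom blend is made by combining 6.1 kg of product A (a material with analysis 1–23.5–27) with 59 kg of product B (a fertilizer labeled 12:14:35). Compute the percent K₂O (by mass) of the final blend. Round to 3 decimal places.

34.250% K₂O

Total mass = 6.1 + 59 = 65.1 kg.
K₂O mass = 27%×6.1 + 35%×59 = 22.297 kg.
% K₂O = 22.297 / 65.1 = 34.2504%.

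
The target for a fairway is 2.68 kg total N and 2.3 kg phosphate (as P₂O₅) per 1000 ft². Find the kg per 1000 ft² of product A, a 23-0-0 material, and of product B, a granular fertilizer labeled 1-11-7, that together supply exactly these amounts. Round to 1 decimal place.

10.7 kg product A, 20.9 kg product B

Let a = kg of product A, b = kg of product B (per 1000 ft²).
N: 0.23·a + 0.01·b = 2.68
P₂O₅: 0·a + 0.11·b = 2.3
Solving simultaneously: a = 10.7431, b = 20.9091.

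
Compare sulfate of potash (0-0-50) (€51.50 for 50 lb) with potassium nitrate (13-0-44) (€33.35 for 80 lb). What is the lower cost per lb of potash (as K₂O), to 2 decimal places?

€0.95 per lb K₂O (potassium nitrate)

sulfate of potash: K₂O per bag = 50 × 50% = 25 lb; cost = 51.50 / 25 = €2.0600/lb K₂O.
potassium nitrate: K₂O per bag = 80 × 44% = 35.2 lb; cost = 33.35 / 35.2 = €0.9474/lb K₂O.
potassium nitrate is cheaper.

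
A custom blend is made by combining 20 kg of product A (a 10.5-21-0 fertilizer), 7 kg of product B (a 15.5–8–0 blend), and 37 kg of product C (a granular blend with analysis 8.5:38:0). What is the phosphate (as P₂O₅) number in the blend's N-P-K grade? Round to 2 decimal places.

29.41% P₂O₅

Total mass = 20 + 7 + 37 = 64 kg.
P₂O₅ mass = 21%×20 + 8%×7 + 38%×37 = 18.82 kg.
% P₂O₅ = 18.82 / 64 = 29.4062%.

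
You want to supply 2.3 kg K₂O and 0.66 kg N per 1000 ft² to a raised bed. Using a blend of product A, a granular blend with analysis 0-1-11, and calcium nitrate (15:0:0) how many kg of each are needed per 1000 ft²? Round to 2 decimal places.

20.91 kg product A, 4.40 kg calcium nitrate

Per-1000 ft² balance (a = product A, b = calcium nitrate):
K₂O: 0.11·a + 0·b = 2.3
N: 0·a + 0.15·b = 0.66
Solving simultaneously: a = 20.9091, b = 4.4.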